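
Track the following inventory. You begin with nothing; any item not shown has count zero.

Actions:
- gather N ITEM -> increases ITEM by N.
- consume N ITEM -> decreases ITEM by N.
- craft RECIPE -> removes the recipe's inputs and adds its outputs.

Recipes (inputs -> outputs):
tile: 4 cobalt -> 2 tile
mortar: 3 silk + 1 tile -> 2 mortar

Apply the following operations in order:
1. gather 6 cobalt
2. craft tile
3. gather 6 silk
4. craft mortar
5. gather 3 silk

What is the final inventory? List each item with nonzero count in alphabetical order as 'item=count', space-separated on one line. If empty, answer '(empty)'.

After 1 (gather 6 cobalt): cobalt=6
After 2 (craft tile): cobalt=2 tile=2
After 3 (gather 6 silk): cobalt=2 silk=6 tile=2
After 4 (craft mortar): cobalt=2 mortar=2 silk=3 tile=1
After 5 (gather 3 silk): cobalt=2 mortar=2 silk=6 tile=1

Answer: cobalt=2 mortar=2 silk=6 tile=1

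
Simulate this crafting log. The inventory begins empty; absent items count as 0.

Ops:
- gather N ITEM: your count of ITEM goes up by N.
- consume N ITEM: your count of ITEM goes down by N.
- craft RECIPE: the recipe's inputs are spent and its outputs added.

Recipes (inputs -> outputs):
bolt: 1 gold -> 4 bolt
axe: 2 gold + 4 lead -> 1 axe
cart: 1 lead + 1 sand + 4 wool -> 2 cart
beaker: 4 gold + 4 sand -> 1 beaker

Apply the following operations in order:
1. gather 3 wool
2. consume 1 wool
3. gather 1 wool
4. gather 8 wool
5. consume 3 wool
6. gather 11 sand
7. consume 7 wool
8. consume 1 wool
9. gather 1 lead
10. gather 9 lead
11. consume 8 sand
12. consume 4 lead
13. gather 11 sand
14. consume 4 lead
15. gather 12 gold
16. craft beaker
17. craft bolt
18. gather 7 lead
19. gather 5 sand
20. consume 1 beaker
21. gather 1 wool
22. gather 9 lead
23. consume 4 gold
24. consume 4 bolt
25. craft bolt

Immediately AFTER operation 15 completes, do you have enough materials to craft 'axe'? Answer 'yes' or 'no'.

After 1 (gather 3 wool): wool=3
After 2 (consume 1 wool): wool=2
After 3 (gather 1 wool): wool=3
After 4 (gather 8 wool): wool=11
After 5 (consume 3 wool): wool=8
After 6 (gather 11 sand): sand=11 wool=8
After 7 (consume 7 wool): sand=11 wool=1
After 8 (consume 1 wool): sand=11
After 9 (gather 1 lead): lead=1 sand=11
After 10 (gather 9 lead): lead=10 sand=11
After 11 (consume 8 sand): lead=10 sand=3
After 12 (consume 4 lead): lead=6 sand=3
After 13 (gather 11 sand): lead=6 sand=14
After 14 (consume 4 lead): lead=2 sand=14
After 15 (gather 12 gold): gold=12 lead=2 sand=14

Answer: no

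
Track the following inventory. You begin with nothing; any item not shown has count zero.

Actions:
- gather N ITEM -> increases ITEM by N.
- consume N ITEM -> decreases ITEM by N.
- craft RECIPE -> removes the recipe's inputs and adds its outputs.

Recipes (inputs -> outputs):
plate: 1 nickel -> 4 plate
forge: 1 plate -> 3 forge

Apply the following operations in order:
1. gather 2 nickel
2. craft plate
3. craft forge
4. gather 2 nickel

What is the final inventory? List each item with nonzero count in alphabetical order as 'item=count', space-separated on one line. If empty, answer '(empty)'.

After 1 (gather 2 nickel): nickel=2
After 2 (craft plate): nickel=1 plate=4
After 3 (craft forge): forge=3 nickel=1 plate=3
After 4 (gather 2 nickel): forge=3 nickel=3 plate=3

Answer: forge=3 nickel=3 plate=3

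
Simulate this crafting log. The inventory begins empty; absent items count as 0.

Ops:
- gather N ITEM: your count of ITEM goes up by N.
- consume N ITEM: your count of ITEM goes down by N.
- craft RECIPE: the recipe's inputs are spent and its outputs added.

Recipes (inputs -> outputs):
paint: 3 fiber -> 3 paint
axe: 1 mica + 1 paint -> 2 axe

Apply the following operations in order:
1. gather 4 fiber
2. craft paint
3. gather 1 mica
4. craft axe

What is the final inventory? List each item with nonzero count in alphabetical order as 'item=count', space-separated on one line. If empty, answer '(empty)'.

Answer: axe=2 fiber=1 paint=2

Derivation:
After 1 (gather 4 fiber): fiber=4
After 2 (craft paint): fiber=1 paint=3
After 3 (gather 1 mica): fiber=1 mica=1 paint=3
After 4 (craft axe): axe=2 fiber=1 paint=2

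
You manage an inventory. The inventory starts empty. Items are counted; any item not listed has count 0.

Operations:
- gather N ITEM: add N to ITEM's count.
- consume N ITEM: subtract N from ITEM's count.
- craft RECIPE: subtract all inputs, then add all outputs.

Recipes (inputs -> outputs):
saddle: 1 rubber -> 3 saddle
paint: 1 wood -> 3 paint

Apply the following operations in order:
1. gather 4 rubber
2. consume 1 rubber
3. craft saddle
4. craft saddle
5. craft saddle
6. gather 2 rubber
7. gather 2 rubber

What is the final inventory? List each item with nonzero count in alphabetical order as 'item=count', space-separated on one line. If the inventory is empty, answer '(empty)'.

After 1 (gather 4 rubber): rubber=4
After 2 (consume 1 rubber): rubber=3
After 3 (craft saddle): rubber=2 saddle=3
After 4 (craft saddle): rubber=1 saddle=6
After 5 (craft saddle): saddle=9
After 6 (gather 2 rubber): rubber=2 saddle=9
After 7 (gather 2 rubber): rubber=4 saddle=9

Answer: rubber=4 saddle=9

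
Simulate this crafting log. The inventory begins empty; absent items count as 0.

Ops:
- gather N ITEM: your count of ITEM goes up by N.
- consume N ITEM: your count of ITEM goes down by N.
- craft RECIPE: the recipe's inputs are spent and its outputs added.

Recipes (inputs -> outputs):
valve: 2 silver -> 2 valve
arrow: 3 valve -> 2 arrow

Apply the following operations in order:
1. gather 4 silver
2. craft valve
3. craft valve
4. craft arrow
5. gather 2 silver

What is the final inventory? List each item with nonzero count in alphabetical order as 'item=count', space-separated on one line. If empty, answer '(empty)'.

After 1 (gather 4 silver): silver=4
After 2 (craft valve): silver=2 valve=2
After 3 (craft valve): valve=4
After 4 (craft arrow): arrow=2 valve=1
After 5 (gather 2 silver): arrow=2 silver=2 valve=1

Answer: arrow=2 silver=2 valve=1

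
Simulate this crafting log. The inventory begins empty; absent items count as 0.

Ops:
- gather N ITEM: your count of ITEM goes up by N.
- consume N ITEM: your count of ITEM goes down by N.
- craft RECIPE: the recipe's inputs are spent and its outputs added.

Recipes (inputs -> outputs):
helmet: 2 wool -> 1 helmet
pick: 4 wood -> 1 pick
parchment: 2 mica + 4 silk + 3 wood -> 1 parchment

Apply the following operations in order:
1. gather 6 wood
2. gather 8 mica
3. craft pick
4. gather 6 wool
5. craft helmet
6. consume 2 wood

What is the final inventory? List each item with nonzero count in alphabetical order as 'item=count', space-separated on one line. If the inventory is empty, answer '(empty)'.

Answer: helmet=1 mica=8 pick=1 wool=4

Derivation:
After 1 (gather 6 wood): wood=6
After 2 (gather 8 mica): mica=8 wood=6
After 3 (craft pick): mica=8 pick=1 wood=2
After 4 (gather 6 wool): mica=8 pick=1 wood=2 wool=6
After 5 (craft helmet): helmet=1 mica=8 pick=1 wood=2 wool=4
After 6 (consume 2 wood): helmet=1 mica=8 pick=1 wool=4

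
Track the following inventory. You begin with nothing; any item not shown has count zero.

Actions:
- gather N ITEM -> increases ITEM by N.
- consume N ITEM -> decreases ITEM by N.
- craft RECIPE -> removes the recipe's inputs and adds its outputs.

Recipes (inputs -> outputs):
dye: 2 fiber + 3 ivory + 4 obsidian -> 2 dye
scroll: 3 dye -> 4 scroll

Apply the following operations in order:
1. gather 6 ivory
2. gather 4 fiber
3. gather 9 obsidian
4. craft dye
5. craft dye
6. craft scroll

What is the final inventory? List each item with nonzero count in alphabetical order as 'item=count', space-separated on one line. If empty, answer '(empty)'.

After 1 (gather 6 ivory): ivory=6
After 2 (gather 4 fiber): fiber=4 ivory=6
After 3 (gather 9 obsidian): fiber=4 ivory=6 obsidian=9
After 4 (craft dye): dye=2 fiber=2 ivory=3 obsidian=5
After 5 (craft dye): dye=4 obsidian=1
After 6 (craft scroll): dye=1 obsidian=1 scroll=4

Answer: dye=1 obsidian=1 scroll=4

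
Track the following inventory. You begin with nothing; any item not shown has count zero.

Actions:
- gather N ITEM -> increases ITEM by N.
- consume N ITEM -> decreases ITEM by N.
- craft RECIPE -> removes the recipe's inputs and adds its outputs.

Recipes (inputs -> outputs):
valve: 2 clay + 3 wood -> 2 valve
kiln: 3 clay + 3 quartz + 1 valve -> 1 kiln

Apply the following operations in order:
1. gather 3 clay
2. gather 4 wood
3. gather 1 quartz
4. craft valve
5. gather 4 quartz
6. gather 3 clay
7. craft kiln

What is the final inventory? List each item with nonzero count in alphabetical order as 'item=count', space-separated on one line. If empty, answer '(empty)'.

Answer: clay=1 kiln=1 quartz=2 valve=1 wood=1

Derivation:
After 1 (gather 3 clay): clay=3
After 2 (gather 4 wood): clay=3 wood=4
After 3 (gather 1 quartz): clay=3 quartz=1 wood=4
After 4 (craft valve): clay=1 quartz=1 valve=2 wood=1
After 5 (gather 4 quartz): clay=1 quartz=5 valve=2 wood=1
After 6 (gather 3 clay): clay=4 quartz=5 valve=2 wood=1
After 7 (craft kiln): clay=1 kiln=1 quartz=2 valve=1 wood=1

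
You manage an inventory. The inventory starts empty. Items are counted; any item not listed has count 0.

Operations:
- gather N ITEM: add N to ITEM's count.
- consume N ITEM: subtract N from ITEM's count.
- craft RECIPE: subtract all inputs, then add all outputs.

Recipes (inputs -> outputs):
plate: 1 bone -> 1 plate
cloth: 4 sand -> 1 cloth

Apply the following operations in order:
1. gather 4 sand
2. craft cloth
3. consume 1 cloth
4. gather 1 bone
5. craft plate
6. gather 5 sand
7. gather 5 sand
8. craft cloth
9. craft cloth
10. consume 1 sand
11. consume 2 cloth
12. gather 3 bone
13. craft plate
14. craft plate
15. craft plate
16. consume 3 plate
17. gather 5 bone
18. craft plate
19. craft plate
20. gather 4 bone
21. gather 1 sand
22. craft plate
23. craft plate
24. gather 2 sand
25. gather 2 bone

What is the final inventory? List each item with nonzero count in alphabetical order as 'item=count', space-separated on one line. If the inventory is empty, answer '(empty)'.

After 1 (gather 4 sand): sand=4
After 2 (craft cloth): cloth=1
After 3 (consume 1 cloth): (empty)
After 4 (gather 1 bone): bone=1
After 5 (craft plate): plate=1
After 6 (gather 5 sand): plate=1 sand=5
After 7 (gather 5 sand): plate=1 sand=10
After 8 (craft cloth): cloth=1 plate=1 sand=6
After 9 (craft cloth): cloth=2 plate=1 sand=2
After 10 (consume 1 sand): cloth=2 plate=1 sand=1
After 11 (consume 2 cloth): plate=1 sand=1
After 12 (gather 3 bone): bone=3 plate=1 sand=1
After 13 (craft plate): bone=2 plate=2 sand=1
After 14 (craft plate): bone=1 plate=3 sand=1
After 15 (craft plate): plate=4 sand=1
After 16 (consume 3 plate): plate=1 sand=1
After 17 (gather 5 bone): bone=5 plate=1 sand=1
After 18 (craft plate): bone=4 plate=2 sand=1
After 19 (craft plate): bone=3 plate=3 sand=1
After 20 (gather 4 bone): bone=7 plate=3 sand=1
After 21 (gather 1 sand): bone=7 plate=3 sand=2
After 22 (craft plate): bone=6 plate=4 sand=2
After 23 (craft plate): bone=5 plate=5 sand=2
After 24 (gather 2 sand): bone=5 plate=5 sand=4
After 25 (gather 2 bone): bone=7 plate=5 sand=4

Answer: bone=7 plate=5 sand=4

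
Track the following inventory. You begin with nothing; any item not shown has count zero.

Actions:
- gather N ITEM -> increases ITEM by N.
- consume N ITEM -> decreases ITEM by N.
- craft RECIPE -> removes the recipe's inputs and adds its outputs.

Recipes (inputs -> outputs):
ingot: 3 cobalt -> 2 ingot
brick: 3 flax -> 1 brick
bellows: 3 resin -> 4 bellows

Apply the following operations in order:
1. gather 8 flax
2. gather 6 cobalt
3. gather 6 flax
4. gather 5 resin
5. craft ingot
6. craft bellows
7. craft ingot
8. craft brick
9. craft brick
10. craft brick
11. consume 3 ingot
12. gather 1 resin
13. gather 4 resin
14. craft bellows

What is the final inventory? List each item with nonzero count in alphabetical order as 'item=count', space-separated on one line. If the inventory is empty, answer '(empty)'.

After 1 (gather 8 flax): flax=8
After 2 (gather 6 cobalt): cobalt=6 flax=8
After 3 (gather 6 flax): cobalt=6 flax=14
After 4 (gather 5 resin): cobalt=6 flax=14 resin=5
After 5 (craft ingot): cobalt=3 flax=14 ingot=2 resin=5
After 6 (craft bellows): bellows=4 cobalt=3 flax=14 ingot=2 resin=2
After 7 (craft ingot): bellows=4 flax=14 ingot=4 resin=2
After 8 (craft brick): bellows=4 brick=1 flax=11 ingot=4 resin=2
After 9 (craft brick): bellows=4 brick=2 flax=8 ingot=4 resin=2
After 10 (craft brick): bellows=4 brick=3 flax=5 ingot=4 resin=2
After 11 (consume 3 ingot): bellows=4 brick=3 flax=5 ingot=1 resin=2
After 12 (gather 1 resin): bellows=4 brick=3 flax=5 ingot=1 resin=3
After 13 (gather 4 resin): bellows=4 brick=3 flax=5 ingot=1 resin=7
After 14 (craft bellows): bellows=8 brick=3 flax=5 ingot=1 resin=4

Answer: bellows=8 brick=3 flax=5 ingot=1 resin=4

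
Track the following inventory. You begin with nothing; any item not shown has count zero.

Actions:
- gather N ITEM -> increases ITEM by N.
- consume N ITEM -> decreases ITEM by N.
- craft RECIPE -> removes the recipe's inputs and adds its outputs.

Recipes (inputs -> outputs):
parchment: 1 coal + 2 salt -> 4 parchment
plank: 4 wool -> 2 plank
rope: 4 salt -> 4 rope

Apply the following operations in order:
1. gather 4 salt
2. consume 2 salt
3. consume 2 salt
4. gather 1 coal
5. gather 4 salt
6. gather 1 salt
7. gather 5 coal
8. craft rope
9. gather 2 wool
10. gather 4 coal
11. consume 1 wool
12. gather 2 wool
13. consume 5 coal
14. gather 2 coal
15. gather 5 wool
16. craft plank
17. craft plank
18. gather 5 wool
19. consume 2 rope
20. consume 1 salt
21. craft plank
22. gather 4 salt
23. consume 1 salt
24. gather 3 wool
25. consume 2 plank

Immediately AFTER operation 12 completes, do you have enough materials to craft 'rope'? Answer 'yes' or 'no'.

After 1 (gather 4 salt): salt=4
After 2 (consume 2 salt): salt=2
After 3 (consume 2 salt): (empty)
After 4 (gather 1 coal): coal=1
After 5 (gather 4 salt): coal=1 salt=4
After 6 (gather 1 salt): coal=1 salt=5
After 7 (gather 5 coal): coal=6 salt=5
After 8 (craft rope): coal=6 rope=4 salt=1
After 9 (gather 2 wool): coal=6 rope=4 salt=1 wool=2
After 10 (gather 4 coal): coal=10 rope=4 salt=1 wool=2
After 11 (consume 1 wool): coal=10 rope=4 salt=1 wool=1
After 12 (gather 2 wool): coal=10 rope=4 salt=1 wool=3

Answer: no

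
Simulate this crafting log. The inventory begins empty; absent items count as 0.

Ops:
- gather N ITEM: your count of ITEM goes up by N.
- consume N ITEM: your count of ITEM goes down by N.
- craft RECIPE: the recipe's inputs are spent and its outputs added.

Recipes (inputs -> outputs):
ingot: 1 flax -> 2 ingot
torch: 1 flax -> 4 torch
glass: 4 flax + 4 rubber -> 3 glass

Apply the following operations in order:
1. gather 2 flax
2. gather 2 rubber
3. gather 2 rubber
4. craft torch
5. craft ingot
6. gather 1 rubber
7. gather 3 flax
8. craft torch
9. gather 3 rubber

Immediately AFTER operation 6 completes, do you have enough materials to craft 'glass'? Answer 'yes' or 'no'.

Answer: no

Derivation:
After 1 (gather 2 flax): flax=2
After 2 (gather 2 rubber): flax=2 rubber=2
After 3 (gather 2 rubber): flax=2 rubber=4
After 4 (craft torch): flax=1 rubber=4 torch=4
After 5 (craft ingot): ingot=2 rubber=4 torch=4
After 6 (gather 1 rubber): ingot=2 rubber=5 torch=4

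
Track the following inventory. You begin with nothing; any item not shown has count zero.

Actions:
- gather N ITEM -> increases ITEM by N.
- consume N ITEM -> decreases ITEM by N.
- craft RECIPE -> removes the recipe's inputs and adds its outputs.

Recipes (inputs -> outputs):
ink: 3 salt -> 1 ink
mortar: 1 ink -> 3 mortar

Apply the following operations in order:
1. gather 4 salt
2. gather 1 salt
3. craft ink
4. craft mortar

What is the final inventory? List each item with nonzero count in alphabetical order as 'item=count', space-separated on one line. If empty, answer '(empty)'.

Answer: mortar=3 salt=2

Derivation:
After 1 (gather 4 salt): salt=4
After 2 (gather 1 salt): salt=5
After 3 (craft ink): ink=1 salt=2
After 4 (craft mortar): mortar=3 salt=2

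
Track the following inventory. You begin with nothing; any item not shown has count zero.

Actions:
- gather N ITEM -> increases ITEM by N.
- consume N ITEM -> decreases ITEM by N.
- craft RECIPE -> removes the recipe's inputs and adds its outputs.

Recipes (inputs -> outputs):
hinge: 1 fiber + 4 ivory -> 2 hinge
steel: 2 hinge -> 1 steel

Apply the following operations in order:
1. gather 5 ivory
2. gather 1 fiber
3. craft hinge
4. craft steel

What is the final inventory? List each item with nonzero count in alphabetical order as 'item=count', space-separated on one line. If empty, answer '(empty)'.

Answer: ivory=1 steel=1

Derivation:
After 1 (gather 5 ivory): ivory=5
After 2 (gather 1 fiber): fiber=1 ivory=5
After 3 (craft hinge): hinge=2 ivory=1
After 4 (craft steel): ivory=1 steel=1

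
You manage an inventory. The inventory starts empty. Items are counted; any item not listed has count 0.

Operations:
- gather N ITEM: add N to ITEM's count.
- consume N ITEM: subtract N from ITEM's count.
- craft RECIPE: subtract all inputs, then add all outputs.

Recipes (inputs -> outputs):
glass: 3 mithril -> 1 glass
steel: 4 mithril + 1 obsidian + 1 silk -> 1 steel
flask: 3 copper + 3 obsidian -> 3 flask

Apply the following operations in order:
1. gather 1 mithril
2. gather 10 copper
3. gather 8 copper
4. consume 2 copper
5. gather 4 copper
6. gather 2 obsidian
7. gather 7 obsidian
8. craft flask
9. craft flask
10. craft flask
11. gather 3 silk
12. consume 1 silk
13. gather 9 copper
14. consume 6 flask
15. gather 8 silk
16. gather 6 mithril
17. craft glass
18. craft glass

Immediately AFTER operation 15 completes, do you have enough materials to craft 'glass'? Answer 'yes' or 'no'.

After 1 (gather 1 mithril): mithril=1
After 2 (gather 10 copper): copper=10 mithril=1
After 3 (gather 8 copper): copper=18 mithril=1
After 4 (consume 2 copper): copper=16 mithril=1
After 5 (gather 4 copper): copper=20 mithril=1
After 6 (gather 2 obsidian): copper=20 mithril=1 obsidian=2
After 7 (gather 7 obsidian): copper=20 mithril=1 obsidian=9
After 8 (craft flask): copper=17 flask=3 mithril=1 obsidian=6
After 9 (craft flask): copper=14 flask=6 mithril=1 obsidian=3
After 10 (craft flask): copper=11 flask=9 mithril=1
After 11 (gather 3 silk): copper=11 flask=9 mithril=1 silk=3
After 12 (consume 1 silk): copper=11 flask=9 mithril=1 silk=2
After 13 (gather 9 copper): copper=20 flask=9 mithril=1 silk=2
After 14 (consume 6 flask): copper=20 flask=3 mithril=1 silk=2
After 15 (gather 8 silk): copper=20 flask=3 mithril=1 silk=10

Answer: no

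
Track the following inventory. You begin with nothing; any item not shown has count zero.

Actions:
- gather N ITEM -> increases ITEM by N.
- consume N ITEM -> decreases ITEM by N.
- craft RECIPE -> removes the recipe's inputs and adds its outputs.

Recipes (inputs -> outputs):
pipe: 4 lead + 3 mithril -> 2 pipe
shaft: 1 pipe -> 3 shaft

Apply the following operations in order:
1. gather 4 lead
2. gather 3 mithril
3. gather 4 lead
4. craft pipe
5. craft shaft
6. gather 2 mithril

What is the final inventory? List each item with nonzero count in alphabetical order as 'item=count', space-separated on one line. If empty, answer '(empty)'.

After 1 (gather 4 lead): lead=4
After 2 (gather 3 mithril): lead=4 mithril=3
After 3 (gather 4 lead): lead=8 mithril=3
After 4 (craft pipe): lead=4 pipe=2
After 5 (craft shaft): lead=4 pipe=1 shaft=3
After 6 (gather 2 mithril): lead=4 mithril=2 pipe=1 shaft=3

Answer: lead=4 mithril=2 pipe=1 shaft=3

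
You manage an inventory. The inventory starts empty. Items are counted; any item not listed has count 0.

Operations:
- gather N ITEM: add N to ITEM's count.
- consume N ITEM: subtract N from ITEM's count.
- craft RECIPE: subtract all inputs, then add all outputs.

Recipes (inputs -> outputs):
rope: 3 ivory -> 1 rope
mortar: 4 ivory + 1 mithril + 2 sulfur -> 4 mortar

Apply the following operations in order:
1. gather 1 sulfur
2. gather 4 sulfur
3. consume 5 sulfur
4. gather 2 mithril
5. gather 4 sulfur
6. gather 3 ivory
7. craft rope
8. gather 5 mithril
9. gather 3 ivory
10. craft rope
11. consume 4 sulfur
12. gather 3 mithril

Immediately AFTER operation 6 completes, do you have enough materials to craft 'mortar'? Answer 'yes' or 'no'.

After 1 (gather 1 sulfur): sulfur=1
After 2 (gather 4 sulfur): sulfur=5
After 3 (consume 5 sulfur): (empty)
After 4 (gather 2 mithril): mithril=2
After 5 (gather 4 sulfur): mithril=2 sulfur=4
After 6 (gather 3 ivory): ivory=3 mithril=2 sulfur=4

Answer: no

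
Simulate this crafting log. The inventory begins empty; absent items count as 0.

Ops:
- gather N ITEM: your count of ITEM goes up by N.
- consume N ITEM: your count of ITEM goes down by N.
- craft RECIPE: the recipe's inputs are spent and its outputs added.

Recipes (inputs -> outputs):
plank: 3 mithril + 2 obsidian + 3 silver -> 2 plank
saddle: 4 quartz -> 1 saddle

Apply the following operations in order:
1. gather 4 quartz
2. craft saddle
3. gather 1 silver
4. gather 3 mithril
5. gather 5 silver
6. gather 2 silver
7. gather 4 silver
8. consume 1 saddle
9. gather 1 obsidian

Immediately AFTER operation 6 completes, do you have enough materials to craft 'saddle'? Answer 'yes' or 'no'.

After 1 (gather 4 quartz): quartz=4
After 2 (craft saddle): saddle=1
After 3 (gather 1 silver): saddle=1 silver=1
After 4 (gather 3 mithril): mithril=3 saddle=1 silver=1
After 5 (gather 5 silver): mithril=3 saddle=1 silver=6
After 6 (gather 2 silver): mithril=3 saddle=1 silver=8

Answer: no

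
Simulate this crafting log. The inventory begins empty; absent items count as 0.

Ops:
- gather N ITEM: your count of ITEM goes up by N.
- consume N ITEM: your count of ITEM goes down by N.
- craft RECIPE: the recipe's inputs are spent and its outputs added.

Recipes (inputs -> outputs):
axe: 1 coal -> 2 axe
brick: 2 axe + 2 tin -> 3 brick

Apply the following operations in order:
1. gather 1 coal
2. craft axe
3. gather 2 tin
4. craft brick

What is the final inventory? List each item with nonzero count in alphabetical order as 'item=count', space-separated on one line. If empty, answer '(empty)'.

Answer: brick=3

Derivation:
After 1 (gather 1 coal): coal=1
After 2 (craft axe): axe=2
After 3 (gather 2 tin): axe=2 tin=2
After 4 (craft brick): brick=3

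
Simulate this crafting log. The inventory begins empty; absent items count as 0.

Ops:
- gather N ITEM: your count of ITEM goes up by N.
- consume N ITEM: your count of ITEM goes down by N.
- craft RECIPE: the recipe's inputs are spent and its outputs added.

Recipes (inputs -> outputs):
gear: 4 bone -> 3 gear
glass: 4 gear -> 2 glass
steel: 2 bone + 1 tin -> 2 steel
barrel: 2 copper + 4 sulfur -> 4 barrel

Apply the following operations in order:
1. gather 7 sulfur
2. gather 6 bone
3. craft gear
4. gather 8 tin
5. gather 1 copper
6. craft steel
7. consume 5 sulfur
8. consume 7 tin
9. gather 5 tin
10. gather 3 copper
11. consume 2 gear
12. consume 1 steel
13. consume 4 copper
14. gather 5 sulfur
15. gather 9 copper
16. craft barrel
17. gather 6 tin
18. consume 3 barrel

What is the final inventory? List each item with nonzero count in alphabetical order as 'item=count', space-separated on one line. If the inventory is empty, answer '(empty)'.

After 1 (gather 7 sulfur): sulfur=7
After 2 (gather 6 bone): bone=6 sulfur=7
After 3 (craft gear): bone=2 gear=3 sulfur=7
After 4 (gather 8 tin): bone=2 gear=3 sulfur=7 tin=8
After 5 (gather 1 copper): bone=2 copper=1 gear=3 sulfur=7 tin=8
After 6 (craft steel): copper=1 gear=3 steel=2 sulfur=7 tin=7
After 7 (consume 5 sulfur): copper=1 gear=3 steel=2 sulfur=2 tin=7
After 8 (consume 7 tin): copper=1 gear=3 steel=2 sulfur=2
After 9 (gather 5 tin): copper=1 gear=3 steel=2 sulfur=2 tin=5
After 10 (gather 3 copper): copper=4 gear=3 steel=2 sulfur=2 tin=5
After 11 (consume 2 gear): copper=4 gear=1 steel=2 sulfur=2 tin=5
After 12 (consume 1 steel): copper=4 gear=1 steel=1 sulfur=2 tin=5
After 13 (consume 4 copper): gear=1 steel=1 sulfur=2 tin=5
After 14 (gather 5 sulfur): gear=1 steel=1 sulfur=7 tin=5
After 15 (gather 9 copper): copper=9 gear=1 steel=1 sulfur=7 tin=5
After 16 (craft barrel): barrel=4 copper=7 gear=1 steel=1 sulfur=3 tin=5
After 17 (gather 6 tin): barrel=4 copper=7 gear=1 steel=1 sulfur=3 tin=11
After 18 (consume 3 barrel): barrel=1 copper=7 gear=1 steel=1 sulfur=3 tin=11

Answer: barrel=1 copper=7 gear=1 steel=1 sulfur=3 tin=11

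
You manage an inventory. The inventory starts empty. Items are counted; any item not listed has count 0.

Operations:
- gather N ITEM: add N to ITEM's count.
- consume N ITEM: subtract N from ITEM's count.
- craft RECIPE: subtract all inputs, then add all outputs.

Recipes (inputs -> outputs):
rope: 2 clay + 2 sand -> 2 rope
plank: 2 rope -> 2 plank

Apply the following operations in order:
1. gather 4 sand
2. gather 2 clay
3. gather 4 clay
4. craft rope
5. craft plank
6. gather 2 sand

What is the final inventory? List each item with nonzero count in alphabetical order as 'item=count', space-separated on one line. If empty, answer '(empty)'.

Answer: clay=4 plank=2 sand=4

Derivation:
After 1 (gather 4 sand): sand=4
After 2 (gather 2 clay): clay=2 sand=4
After 3 (gather 4 clay): clay=6 sand=4
After 4 (craft rope): clay=4 rope=2 sand=2
After 5 (craft plank): clay=4 plank=2 sand=2
After 6 (gather 2 sand): clay=4 plank=2 sand=4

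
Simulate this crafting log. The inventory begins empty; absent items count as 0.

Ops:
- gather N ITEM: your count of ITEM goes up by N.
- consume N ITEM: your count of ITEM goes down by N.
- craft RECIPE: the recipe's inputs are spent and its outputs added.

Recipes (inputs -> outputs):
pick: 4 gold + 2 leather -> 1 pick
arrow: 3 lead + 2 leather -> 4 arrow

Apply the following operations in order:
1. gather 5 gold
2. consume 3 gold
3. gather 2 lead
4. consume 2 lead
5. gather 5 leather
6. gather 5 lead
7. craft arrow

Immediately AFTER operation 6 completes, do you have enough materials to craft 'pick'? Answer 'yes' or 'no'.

After 1 (gather 5 gold): gold=5
After 2 (consume 3 gold): gold=2
After 3 (gather 2 lead): gold=2 lead=2
After 4 (consume 2 lead): gold=2
After 5 (gather 5 leather): gold=2 leather=5
After 6 (gather 5 lead): gold=2 lead=5 leather=5

Answer: no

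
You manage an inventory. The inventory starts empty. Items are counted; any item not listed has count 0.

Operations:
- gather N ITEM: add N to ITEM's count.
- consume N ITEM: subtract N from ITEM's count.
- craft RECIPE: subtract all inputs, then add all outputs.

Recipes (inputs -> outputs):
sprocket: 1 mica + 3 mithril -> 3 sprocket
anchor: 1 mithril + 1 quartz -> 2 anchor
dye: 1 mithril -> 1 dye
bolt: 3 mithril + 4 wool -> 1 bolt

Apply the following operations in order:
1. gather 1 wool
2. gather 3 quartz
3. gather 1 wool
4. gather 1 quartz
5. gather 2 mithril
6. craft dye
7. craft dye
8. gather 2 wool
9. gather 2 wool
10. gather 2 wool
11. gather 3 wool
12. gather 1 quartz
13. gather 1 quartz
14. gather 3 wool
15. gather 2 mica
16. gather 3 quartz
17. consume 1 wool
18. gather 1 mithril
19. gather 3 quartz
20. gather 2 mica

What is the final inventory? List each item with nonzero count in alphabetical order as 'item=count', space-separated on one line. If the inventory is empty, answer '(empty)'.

Answer: dye=2 mica=4 mithril=1 quartz=12 wool=13

Derivation:
After 1 (gather 1 wool): wool=1
After 2 (gather 3 quartz): quartz=3 wool=1
After 3 (gather 1 wool): quartz=3 wool=2
After 4 (gather 1 quartz): quartz=4 wool=2
After 5 (gather 2 mithril): mithril=2 quartz=4 wool=2
After 6 (craft dye): dye=1 mithril=1 quartz=4 wool=2
After 7 (craft dye): dye=2 quartz=4 wool=2
After 8 (gather 2 wool): dye=2 quartz=4 wool=4
After 9 (gather 2 wool): dye=2 quartz=4 wool=6
After 10 (gather 2 wool): dye=2 quartz=4 wool=8
After 11 (gather 3 wool): dye=2 quartz=4 wool=11
After 12 (gather 1 quartz): dye=2 quartz=5 wool=11
After 13 (gather 1 quartz): dye=2 quartz=6 wool=11
After 14 (gather 3 wool): dye=2 quartz=6 wool=14
After 15 (gather 2 mica): dye=2 mica=2 quartz=6 wool=14
After 16 (gather 3 quartz): dye=2 mica=2 quartz=9 wool=14
After 17 (consume 1 wool): dye=2 mica=2 quartz=9 wool=13
After 18 (gather 1 mithril): dye=2 mica=2 mithril=1 quartz=9 wool=13
After 19 (gather 3 quartz): dye=2 mica=2 mithril=1 quartz=12 wool=13
After 20 (gather 2 mica): dye=2 mica=4 mithril=1 quartz=12 wool=13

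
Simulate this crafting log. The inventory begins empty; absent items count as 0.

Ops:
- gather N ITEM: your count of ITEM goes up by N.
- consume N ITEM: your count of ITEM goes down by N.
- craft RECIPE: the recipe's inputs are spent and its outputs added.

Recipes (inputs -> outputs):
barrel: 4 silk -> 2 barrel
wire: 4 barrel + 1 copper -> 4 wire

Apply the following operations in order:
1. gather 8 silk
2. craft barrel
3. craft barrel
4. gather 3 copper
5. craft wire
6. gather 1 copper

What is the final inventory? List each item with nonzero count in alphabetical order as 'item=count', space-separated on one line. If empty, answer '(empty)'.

Answer: copper=3 wire=4

Derivation:
After 1 (gather 8 silk): silk=8
After 2 (craft barrel): barrel=2 silk=4
After 3 (craft barrel): barrel=4
After 4 (gather 3 copper): barrel=4 copper=3
After 5 (craft wire): copper=2 wire=4
After 6 (gather 1 copper): copper=3 wire=4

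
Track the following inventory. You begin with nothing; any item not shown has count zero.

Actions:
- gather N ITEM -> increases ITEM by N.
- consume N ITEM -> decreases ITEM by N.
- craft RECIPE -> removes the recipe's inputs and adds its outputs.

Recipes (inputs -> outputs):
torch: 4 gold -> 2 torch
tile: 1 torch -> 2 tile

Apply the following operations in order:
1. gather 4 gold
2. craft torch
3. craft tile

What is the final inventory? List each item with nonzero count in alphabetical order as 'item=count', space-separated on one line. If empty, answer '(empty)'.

Answer: tile=2 torch=1

Derivation:
After 1 (gather 4 gold): gold=4
After 2 (craft torch): torch=2
After 3 (craft tile): tile=2 torch=1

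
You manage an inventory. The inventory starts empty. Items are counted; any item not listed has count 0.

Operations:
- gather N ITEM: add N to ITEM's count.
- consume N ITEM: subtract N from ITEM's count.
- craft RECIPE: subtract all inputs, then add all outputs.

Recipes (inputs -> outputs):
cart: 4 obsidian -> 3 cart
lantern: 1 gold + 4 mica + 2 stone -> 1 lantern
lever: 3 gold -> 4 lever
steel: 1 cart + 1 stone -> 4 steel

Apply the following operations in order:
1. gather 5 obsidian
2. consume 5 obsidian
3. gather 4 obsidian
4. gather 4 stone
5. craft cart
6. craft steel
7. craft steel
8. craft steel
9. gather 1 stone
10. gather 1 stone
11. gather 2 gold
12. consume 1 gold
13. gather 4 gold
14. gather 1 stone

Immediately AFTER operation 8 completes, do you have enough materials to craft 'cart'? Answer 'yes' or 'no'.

Answer: no

Derivation:
After 1 (gather 5 obsidian): obsidian=5
After 2 (consume 5 obsidian): (empty)
After 3 (gather 4 obsidian): obsidian=4
After 4 (gather 4 stone): obsidian=4 stone=4
After 5 (craft cart): cart=3 stone=4
After 6 (craft steel): cart=2 steel=4 stone=3
After 7 (craft steel): cart=1 steel=8 stone=2
After 8 (craft steel): steel=12 stone=1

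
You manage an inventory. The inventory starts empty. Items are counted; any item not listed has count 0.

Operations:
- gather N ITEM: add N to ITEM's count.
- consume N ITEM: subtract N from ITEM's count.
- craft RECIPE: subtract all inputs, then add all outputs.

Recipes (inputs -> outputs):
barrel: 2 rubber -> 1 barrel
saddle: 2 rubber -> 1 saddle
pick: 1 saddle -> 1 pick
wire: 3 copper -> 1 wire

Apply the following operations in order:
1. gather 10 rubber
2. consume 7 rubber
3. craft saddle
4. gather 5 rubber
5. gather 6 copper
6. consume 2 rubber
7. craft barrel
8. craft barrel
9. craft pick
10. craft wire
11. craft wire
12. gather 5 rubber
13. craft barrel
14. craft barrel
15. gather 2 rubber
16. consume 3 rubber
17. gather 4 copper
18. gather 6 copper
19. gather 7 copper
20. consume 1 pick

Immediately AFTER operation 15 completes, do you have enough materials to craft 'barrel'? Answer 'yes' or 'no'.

After 1 (gather 10 rubber): rubber=10
After 2 (consume 7 rubber): rubber=3
After 3 (craft saddle): rubber=1 saddle=1
After 4 (gather 5 rubber): rubber=6 saddle=1
After 5 (gather 6 copper): copper=6 rubber=6 saddle=1
After 6 (consume 2 rubber): copper=6 rubber=4 saddle=1
After 7 (craft barrel): barrel=1 copper=6 rubber=2 saddle=1
After 8 (craft barrel): barrel=2 copper=6 saddle=1
After 9 (craft pick): barrel=2 copper=6 pick=1
After 10 (craft wire): barrel=2 copper=3 pick=1 wire=1
After 11 (craft wire): barrel=2 pick=1 wire=2
After 12 (gather 5 rubber): barrel=2 pick=1 rubber=5 wire=2
After 13 (craft barrel): barrel=3 pick=1 rubber=3 wire=2
After 14 (craft barrel): barrel=4 pick=1 rubber=1 wire=2
After 15 (gather 2 rubber): barrel=4 pick=1 rubber=3 wire=2

Answer: yes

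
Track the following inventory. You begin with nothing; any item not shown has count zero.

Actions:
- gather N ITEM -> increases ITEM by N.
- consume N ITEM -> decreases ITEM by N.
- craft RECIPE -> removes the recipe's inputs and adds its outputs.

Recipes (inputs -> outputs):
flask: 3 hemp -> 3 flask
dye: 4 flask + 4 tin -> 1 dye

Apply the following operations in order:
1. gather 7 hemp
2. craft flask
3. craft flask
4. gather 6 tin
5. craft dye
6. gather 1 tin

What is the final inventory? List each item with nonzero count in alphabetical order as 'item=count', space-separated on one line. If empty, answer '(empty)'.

Answer: dye=1 flask=2 hemp=1 tin=3

Derivation:
After 1 (gather 7 hemp): hemp=7
After 2 (craft flask): flask=3 hemp=4
After 3 (craft flask): flask=6 hemp=1
After 4 (gather 6 tin): flask=6 hemp=1 tin=6
After 5 (craft dye): dye=1 flask=2 hemp=1 tin=2
After 6 (gather 1 tin): dye=1 flask=2 hemp=1 tin=3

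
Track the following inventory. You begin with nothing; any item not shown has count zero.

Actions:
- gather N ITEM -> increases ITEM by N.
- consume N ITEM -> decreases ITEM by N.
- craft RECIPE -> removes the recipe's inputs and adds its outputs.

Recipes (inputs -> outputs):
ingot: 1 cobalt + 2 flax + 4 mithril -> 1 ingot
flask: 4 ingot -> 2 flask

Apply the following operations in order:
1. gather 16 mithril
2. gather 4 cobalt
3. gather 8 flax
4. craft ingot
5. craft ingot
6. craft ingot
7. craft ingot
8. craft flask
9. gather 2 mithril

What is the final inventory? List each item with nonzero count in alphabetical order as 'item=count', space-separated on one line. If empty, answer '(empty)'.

After 1 (gather 16 mithril): mithril=16
After 2 (gather 4 cobalt): cobalt=4 mithril=16
After 3 (gather 8 flax): cobalt=4 flax=8 mithril=16
After 4 (craft ingot): cobalt=3 flax=6 ingot=1 mithril=12
After 5 (craft ingot): cobalt=2 flax=4 ingot=2 mithril=8
After 6 (craft ingot): cobalt=1 flax=2 ingot=3 mithril=4
After 7 (craft ingot): ingot=4
After 8 (craft flask): flask=2
After 9 (gather 2 mithril): flask=2 mithril=2

Answer: flask=2 mithril=2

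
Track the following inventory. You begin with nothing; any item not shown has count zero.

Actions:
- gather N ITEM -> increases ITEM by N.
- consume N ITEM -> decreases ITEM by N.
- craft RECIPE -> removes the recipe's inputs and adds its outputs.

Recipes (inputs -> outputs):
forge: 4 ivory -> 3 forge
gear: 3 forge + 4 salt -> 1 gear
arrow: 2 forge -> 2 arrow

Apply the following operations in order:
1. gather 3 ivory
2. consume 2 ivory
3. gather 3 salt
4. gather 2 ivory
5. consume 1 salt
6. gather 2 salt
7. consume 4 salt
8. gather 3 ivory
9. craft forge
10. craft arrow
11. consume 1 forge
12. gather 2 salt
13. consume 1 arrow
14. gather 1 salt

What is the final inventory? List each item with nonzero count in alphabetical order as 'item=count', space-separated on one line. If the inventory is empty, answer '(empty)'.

Answer: arrow=1 ivory=2 salt=3

Derivation:
After 1 (gather 3 ivory): ivory=3
After 2 (consume 2 ivory): ivory=1
After 3 (gather 3 salt): ivory=1 salt=3
After 4 (gather 2 ivory): ivory=3 salt=3
After 5 (consume 1 salt): ivory=3 salt=2
After 6 (gather 2 salt): ivory=3 salt=4
After 7 (consume 4 salt): ivory=3
After 8 (gather 3 ivory): ivory=6
After 9 (craft forge): forge=3 ivory=2
After 10 (craft arrow): arrow=2 forge=1 ivory=2
After 11 (consume 1 forge): arrow=2 ivory=2
After 12 (gather 2 salt): arrow=2 ivory=2 salt=2
After 13 (consume 1 arrow): arrow=1 ivory=2 salt=2
After 14 (gather 1 salt): arrow=1 ivory=2 salt=3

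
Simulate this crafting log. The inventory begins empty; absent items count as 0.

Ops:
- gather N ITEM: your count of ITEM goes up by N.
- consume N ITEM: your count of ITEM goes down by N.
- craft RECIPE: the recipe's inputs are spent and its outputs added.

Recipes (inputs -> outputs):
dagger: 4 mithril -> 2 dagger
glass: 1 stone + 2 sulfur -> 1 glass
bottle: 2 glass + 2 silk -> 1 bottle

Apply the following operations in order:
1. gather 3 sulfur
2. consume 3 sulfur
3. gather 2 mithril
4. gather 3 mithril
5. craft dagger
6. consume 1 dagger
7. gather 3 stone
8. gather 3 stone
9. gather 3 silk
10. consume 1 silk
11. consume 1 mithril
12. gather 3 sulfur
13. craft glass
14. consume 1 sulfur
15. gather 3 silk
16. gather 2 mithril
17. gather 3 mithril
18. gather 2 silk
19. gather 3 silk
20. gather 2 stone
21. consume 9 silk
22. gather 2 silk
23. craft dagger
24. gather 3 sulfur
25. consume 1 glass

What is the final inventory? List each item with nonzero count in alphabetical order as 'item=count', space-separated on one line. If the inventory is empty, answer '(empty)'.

Answer: dagger=3 mithril=1 silk=3 stone=7 sulfur=3

Derivation:
After 1 (gather 3 sulfur): sulfur=3
After 2 (consume 3 sulfur): (empty)
After 3 (gather 2 mithril): mithril=2
After 4 (gather 3 mithril): mithril=5
After 5 (craft dagger): dagger=2 mithril=1
After 6 (consume 1 dagger): dagger=1 mithril=1
After 7 (gather 3 stone): dagger=1 mithril=1 stone=3
After 8 (gather 3 stone): dagger=1 mithril=1 stone=6
After 9 (gather 3 silk): dagger=1 mithril=1 silk=3 stone=6
After 10 (consume 1 silk): dagger=1 mithril=1 silk=2 stone=6
After 11 (consume 1 mithril): dagger=1 silk=2 stone=6
After 12 (gather 3 sulfur): dagger=1 silk=2 stone=6 sulfur=3
After 13 (craft glass): dagger=1 glass=1 silk=2 stone=5 sulfur=1
After 14 (consume 1 sulfur): dagger=1 glass=1 silk=2 stone=5
After 15 (gather 3 silk): dagger=1 glass=1 silk=5 stone=5
After 16 (gather 2 mithril): dagger=1 glass=1 mithril=2 silk=5 stone=5
After 17 (gather 3 mithril): dagger=1 glass=1 mithril=5 silk=5 stone=5
After 18 (gather 2 silk): dagger=1 glass=1 mithril=5 silk=7 stone=5
After 19 (gather 3 silk): dagger=1 glass=1 mithril=5 silk=10 stone=5
After 20 (gather 2 stone): dagger=1 glass=1 mithril=5 silk=10 stone=7
After 21 (consume 9 silk): dagger=1 glass=1 mithril=5 silk=1 stone=7
After 22 (gather 2 silk): dagger=1 glass=1 mithril=5 silk=3 stone=7
After 23 (craft dagger): dagger=3 glass=1 mithril=1 silk=3 stone=7
After 24 (gather 3 sulfur): dagger=3 glass=1 mithril=1 silk=3 stone=7 sulfur=3
After 25 (consume 1 glass): dagger=3 mithril=1 silk=3 stone=7 sulfur=3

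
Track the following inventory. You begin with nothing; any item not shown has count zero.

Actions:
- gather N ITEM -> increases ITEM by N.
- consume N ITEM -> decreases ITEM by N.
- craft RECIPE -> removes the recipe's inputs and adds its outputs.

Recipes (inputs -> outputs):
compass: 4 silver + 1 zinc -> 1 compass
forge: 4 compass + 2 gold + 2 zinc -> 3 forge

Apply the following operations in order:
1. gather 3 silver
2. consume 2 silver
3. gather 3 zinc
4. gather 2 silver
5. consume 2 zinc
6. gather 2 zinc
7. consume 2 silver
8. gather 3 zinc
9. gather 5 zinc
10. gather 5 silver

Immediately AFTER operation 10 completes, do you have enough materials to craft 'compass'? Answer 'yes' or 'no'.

Answer: yes

Derivation:
After 1 (gather 3 silver): silver=3
After 2 (consume 2 silver): silver=1
After 3 (gather 3 zinc): silver=1 zinc=3
After 4 (gather 2 silver): silver=3 zinc=3
After 5 (consume 2 zinc): silver=3 zinc=1
After 6 (gather 2 zinc): silver=3 zinc=3
After 7 (consume 2 silver): silver=1 zinc=3
After 8 (gather 3 zinc): silver=1 zinc=6
After 9 (gather 5 zinc): silver=1 zinc=11
After 10 (gather 5 silver): silver=6 zinc=11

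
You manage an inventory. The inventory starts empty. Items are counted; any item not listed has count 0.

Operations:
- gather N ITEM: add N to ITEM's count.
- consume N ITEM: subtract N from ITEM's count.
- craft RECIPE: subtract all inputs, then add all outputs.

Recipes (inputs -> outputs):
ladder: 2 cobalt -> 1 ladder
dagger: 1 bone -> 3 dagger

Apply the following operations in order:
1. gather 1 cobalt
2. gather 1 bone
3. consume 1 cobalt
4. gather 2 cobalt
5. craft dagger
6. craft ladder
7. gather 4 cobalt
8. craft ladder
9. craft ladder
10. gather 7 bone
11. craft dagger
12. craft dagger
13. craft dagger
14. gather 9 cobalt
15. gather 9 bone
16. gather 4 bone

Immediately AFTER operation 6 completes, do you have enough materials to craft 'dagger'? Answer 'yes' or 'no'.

After 1 (gather 1 cobalt): cobalt=1
After 2 (gather 1 bone): bone=1 cobalt=1
After 3 (consume 1 cobalt): bone=1
After 4 (gather 2 cobalt): bone=1 cobalt=2
After 5 (craft dagger): cobalt=2 dagger=3
After 6 (craft ladder): dagger=3 ladder=1

Answer: no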